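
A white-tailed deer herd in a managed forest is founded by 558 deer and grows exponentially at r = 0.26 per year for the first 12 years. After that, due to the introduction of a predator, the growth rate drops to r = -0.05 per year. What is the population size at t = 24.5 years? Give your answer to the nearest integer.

Phase 1: N(12) = 558·e^(0.26×12) = 558·e^3.12 = 12636.7.
Phase 2 runs for 24.5 − 12 = 12.5 years at r = -0.05.
N(24.5) = 12636.7·e^(-0.05×12.5) = 12636.7·e^-0.625 = 6763.93.

6764 deer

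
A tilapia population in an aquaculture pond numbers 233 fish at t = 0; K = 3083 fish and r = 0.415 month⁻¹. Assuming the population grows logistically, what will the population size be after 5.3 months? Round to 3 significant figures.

A = (K − N₀)/N₀ = (3083 − 233)/233 = 12.232.
N(t) = K/(1 + A·e^(−rt)) = 3083/(1 + 12.232×e^(−0.415×5.3)).
e^(−2.2) = 0.11086; denominator = 1 + 12.232×0.11086 = 2.356.
N = 3083/2.356 = 1308.58.

1310 fish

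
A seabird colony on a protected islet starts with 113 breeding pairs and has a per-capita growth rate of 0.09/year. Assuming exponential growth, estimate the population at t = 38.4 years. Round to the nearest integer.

N(t) = N₀·e^(rt) = 113 × e^(0.09×38.4) = 113 × e^3.456.
e^3.456 ≈ 31.69, so N ≈ 113 × 31.69 = 3580.97.

3581 breeding pairs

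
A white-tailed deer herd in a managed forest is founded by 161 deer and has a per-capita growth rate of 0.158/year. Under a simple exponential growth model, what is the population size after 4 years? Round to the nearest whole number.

N(t) = N₀·e^(rt) = 161 × e^(0.158×4) = 161 × e^0.632.
e^0.632 ≈ 1.8814, so N ≈ 161 × 1.8814 = 302.9.

303 deer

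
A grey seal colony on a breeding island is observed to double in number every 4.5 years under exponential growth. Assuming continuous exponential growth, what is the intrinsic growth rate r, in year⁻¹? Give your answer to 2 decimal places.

0.15 per year

r = ln(2)/t_d = 0.6931/4.5 = 0.15403.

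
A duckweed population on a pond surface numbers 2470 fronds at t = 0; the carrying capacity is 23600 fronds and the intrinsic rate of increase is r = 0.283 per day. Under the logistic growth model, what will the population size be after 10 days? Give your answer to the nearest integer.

15683 fronds

A = (K − N₀)/N₀ = (23600 − 2470)/2470 = 8.5547.
N(t) = K/(1 + A·e^(−rt)) = 23600/(1 + 8.5547×e^(−0.283×10)).
e^(−2.83) = 0.059013; denominator = 1 + 8.5547×0.059013 = 1.5048.
N = 23600/1.5048 = 15682.8.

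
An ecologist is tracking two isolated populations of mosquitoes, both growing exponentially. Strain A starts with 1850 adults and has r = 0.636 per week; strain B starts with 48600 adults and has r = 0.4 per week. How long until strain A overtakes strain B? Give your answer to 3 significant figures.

13.8 weeks

Set 1850·e^(0.636t) = 48600·e^(0.4t).
e^((0.636 − 0.4)t) = 48600/1850 → e^(0.236·t) = 26.27.
0.236·t = ln(26.27) = 3.2684, so t = 3.2684/0.236 = 13.849.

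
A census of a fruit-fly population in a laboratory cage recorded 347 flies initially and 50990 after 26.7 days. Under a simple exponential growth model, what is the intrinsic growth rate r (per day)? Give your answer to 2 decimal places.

0.19 per day

From N(t) = N₀·e^(rt): e^(r·26.7) = 50990/347 = 146.95.
r·26.7 = ln(146.95) = 4.9901, so r = 4.9901/26.7 = 0.18689.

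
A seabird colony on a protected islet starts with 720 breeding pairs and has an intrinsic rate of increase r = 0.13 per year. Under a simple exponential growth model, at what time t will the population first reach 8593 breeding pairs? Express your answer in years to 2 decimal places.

19.07 years

Set N₀·e^(rt) = 8593: e^(0.13·t) = 8593/720 = 11.935.
0.13·t = ln(11.935) = 2.4795, so t = 2.4795/0.13 = 19.073.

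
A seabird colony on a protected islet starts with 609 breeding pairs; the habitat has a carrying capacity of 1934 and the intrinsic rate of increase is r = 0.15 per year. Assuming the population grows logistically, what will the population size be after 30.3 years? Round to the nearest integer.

A = (K − N₀)/N₀ = (1934 − 609)/609 = 2.1757.
N(t) = K/(1 + A·e^(−rt)) = 1934/(1 + 2.1757×e^(−0.15×30.3)).
e^(−4.545) = 0.01062; denominator = 1 + 2.1757×0.01062 = 1.0231.
N = 1934/1.0231 = 1890.32.

1890 breeding pairs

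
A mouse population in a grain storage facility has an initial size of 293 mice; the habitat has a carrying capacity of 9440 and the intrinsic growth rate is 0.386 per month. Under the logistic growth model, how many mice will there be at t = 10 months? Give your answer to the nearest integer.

A = (K − N₀)/N₀ = (9440 − 293)/293 = 31.218.
N(t) = K/(1 + A·e^(−rt)) = 9440/(1 + 31.218×e^(−0.386×10)).
e^(−3.86) = 0.021068; denominator = 1 + 31.218×0.021068 = 1.6577.
N = 9440/1.6577 = 5694.6.

5695 mice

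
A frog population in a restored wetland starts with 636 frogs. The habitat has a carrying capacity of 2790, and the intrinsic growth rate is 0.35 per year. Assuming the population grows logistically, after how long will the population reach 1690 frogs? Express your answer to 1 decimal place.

4.7 years

A = (K − N₀)/N₀ = (2790 − 636)/636 = 3.3868.
Solve 2790/(1 + 3.3868·e^(−0.35t)) = 1690: 1 + 3.3868·e^(−0.35t) = 1.6509, so e^(−0.35t) = 0.192184.
−0.35·t = ln(0.192184) = -1.6493, so t = 1.6493/0.35 = 4.7123.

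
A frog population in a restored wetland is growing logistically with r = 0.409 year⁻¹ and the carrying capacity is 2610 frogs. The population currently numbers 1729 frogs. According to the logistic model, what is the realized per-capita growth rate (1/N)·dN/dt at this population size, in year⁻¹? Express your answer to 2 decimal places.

0.14 per year

(1/N)·dN/dt = r(1 − N/K) = 0.409 × (1 − 1729/2610).
= 0.409 × 0.33755 = 0.13806.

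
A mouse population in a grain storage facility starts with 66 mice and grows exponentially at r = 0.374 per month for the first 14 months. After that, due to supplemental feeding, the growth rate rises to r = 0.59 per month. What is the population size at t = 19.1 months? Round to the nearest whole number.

251363 mice

Phase 1: N(14) = 66·e^(0.374×14) = 66·e^5.236 = 12402.5.
Phase 2 runs for 19.1 − 14 = 5.1 months at r = 0.59.
N(19.1) = 12402.5·e^(0.59×5.1) = 12402.5·e^3.009 = 251363.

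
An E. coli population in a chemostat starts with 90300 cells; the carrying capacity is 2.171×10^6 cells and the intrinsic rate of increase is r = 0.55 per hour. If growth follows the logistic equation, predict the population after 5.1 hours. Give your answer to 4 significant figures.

906800 cells

A = (K − N₀)/N₀ = (2.171×10^6 − 90300)/90300 = 23.042.
N(t) = K/(1 + A·e^(−rt)) = 2.171×10^6/(1 + 23.042×e^(−0.55×5.1)).
e^(−2.805) = 0.060507; denominator = 1 + 23.042×0.060507 = 2.3942.
N = 2.171×10^6/2.3942 = 906774.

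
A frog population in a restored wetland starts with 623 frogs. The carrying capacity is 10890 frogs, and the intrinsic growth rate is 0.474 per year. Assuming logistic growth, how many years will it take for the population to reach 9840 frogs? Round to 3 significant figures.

A = (K − N₀)/N₀ = (10890 − 623)/623 = 16.48.
Solve 10890/(1 + 16.48·e^(−0.474t)) = 9840: 1 + 16.48·e^(−0.474t) = 1.1067, so e^(−0.474t) = 0.00647498.
−0.474·t = ln(0.00647498) = -5.0398, so t = 5.0398/0.474 = 10.633.

10.6 years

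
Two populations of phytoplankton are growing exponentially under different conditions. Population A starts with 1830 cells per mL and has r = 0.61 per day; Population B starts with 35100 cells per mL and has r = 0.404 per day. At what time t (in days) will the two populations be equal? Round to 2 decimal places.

Set 1830·e^(0.61t) = 35100·e^(0.404t).
e^((0.61 − 0.404)t) = 35100/1830 → e^(0.206·t) = 19.18.
0.206·t = ln(19.18) = 2.9539, so t = 2.9539/0.206 = 14.339.

14.34 days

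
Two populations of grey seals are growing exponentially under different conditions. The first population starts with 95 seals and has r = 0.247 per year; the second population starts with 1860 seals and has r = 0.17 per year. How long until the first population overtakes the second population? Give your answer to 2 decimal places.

38.63 years

Set 95·e^(0.247t) = 1860·e^(0.17t).
e^((0.247 − 0.17)t) = 1860/95 → e^(0.077·t) = 19.579.
0.077·t = ln(19.579) = 2.9745, so t = 2.9745/0.077 = 38.629.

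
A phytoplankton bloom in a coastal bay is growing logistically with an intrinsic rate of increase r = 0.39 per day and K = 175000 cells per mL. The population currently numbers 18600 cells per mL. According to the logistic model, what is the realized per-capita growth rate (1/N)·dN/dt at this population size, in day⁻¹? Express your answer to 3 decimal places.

0.349 per day

(1/N)·dN/dt = r(1 − N/K) = 0.39 × (1 − 18600/175000).
= 0.39 × 0.89371 = 0.34855.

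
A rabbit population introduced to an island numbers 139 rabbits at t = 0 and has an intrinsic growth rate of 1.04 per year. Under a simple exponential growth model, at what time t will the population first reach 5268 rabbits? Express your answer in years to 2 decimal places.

3.50 years

Set N₀·e^(rt) = 5268: e^(1.04·t) = 5268/139 = 37.899.
1.04·t = ln(37.899) = 3.6349, so t = 3.6349/1.04 = 3.4951.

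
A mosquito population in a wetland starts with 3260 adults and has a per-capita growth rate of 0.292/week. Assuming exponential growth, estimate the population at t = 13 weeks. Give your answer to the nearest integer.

N(t) = N₀·e^(rt) = 3260 × e^(0.292×13) = 3260 × e^3.796.
e^3.796 ≈ 44.523, so N ≈ 3260 × 44.523 = 145144.

145144 adults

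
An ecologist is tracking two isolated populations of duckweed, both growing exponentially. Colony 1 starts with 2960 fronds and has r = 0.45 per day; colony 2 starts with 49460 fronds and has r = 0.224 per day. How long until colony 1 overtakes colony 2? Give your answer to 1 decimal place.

12.5 days

Set 2960·e^(0.45t) = 49460·e^(0.224t).
e^((0.45 − 0.224)t) = 49460/2960 → e^(0.226·t) = 16.709.
0.226·t = ln(16.709) = 2.816, so t = 2.816/0.226 = 12.46.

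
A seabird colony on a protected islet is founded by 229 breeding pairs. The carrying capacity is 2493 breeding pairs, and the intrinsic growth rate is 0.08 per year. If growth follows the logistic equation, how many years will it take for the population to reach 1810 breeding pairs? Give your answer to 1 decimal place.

40.8 years

A = (K − N₀)/N₀ = (2493 − 229)/229 = 9.8865.
Solve 2493/(1 + 9.8865·e^(−0.08t)) = 1810: 1 + 9.8865·e^(−0.08t) = 1.3773, so e^(−0.08t) = 0.0381682.
−0.08·t = ln(0.0381682) = -3.2658, so t = 3.2658/0.08 = 40.822.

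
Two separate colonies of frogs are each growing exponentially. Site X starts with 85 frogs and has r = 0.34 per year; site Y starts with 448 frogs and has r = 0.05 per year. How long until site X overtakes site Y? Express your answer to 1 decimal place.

Set 85·e^(0.34t) = 448·e^(0.05t).
e^((0.34 − 0.05)t) = 448/85 → e^(0.29·t) = 5.2706.
0.29·t = ln(5.2706) = 1.6621, so t = 1.6621/0.29 = 5.7315.

5.7 years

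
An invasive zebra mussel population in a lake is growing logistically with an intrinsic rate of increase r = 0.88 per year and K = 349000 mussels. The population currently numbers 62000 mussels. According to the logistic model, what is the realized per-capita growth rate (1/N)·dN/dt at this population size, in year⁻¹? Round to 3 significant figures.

(1/N)·dN/dt = r(1 − N/K) = 0.88 × (1 − 62000/349000).
= 0.88 × 0.82235 = 0.72367.

0.724 per year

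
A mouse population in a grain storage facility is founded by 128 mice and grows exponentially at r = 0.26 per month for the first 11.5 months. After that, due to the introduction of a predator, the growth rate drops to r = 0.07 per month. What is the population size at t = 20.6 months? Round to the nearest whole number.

Phase 1: N(11.5) = 128·e^(0.26×11.5) = 128·e^2.99 = 2545.37.
Phase 2 runs for 20.6 − 11.5 = 9.1 months at r = 0.07.
N(20.6) = 2545.37·e^(0.07×9.1) = 2545.37·e^0.637 = 4812.78.

4813 mice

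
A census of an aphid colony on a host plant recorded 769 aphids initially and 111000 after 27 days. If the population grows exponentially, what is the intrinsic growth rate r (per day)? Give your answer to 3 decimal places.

From N(t) = N₀·e^(rt): e^(r·27) = 111000/769 = 144.34.
r·27 = ln(144.34) = 4.9722, so r = 4.9722/27 = 0.18416.

0.184 per day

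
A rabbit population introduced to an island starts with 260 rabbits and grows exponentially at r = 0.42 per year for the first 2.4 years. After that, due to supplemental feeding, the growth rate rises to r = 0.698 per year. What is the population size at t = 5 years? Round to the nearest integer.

4374 rabbits

Phase 1: N(2.4) = 260·e^(0.42×2.4) = 260·e^1.008 = 712.43.
Phase 2 runs for 5 − 2.4 = 2.6 years at r = 0.698.
N(5) = 712.43·e^(0.698×2.6) = 712.43·e^1.815 = 4374.21.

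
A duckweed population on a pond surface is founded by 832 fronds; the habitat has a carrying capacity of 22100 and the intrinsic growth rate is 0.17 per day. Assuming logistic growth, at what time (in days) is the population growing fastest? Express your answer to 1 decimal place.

Logistic growth is fastest at N = K/2 = 11050.
A = (K − N₀)/N₀ = 25.562. Set K/(1 + A·e^(−rt)) = K/2 → A·e^(−rt) = 1.
e^(−0.17t) = 1/25.562 = 0.0391198, so t = ln(25.562)/0.17 = 3.2411/0.17 = 19.065.

19.1 days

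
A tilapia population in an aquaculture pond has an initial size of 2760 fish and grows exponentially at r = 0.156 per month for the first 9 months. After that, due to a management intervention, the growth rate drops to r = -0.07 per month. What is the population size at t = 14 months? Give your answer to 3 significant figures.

7920 fish

Phase 1: N(9) = 2760·e^(0.156×9) = 2760·e^1.404 = 11237.2.
Phase 2 runs for 14 − 9 = 5 months at r = -0.07.
N(14) = 11237.2·e^(-0.07×5) = 11237.2·e^-0.35 = 7918.73.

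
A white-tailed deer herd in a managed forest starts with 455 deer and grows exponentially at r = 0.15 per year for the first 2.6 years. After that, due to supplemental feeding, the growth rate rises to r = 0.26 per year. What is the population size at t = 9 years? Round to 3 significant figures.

3550 deer

Phase 1: N(2.6) = 455·e^(0.15×2.6) = 455·e^0.39 = 672.026.
Phase 2 runs for 9 − 2.6 = 6.4 years at r = 0.26.
N(9) = 672.026·e^(0.26×6.4) = 672.026·e^1.664 = 3548.56.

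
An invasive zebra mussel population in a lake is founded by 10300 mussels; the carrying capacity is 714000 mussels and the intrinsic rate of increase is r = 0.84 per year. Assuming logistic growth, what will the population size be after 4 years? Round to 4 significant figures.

A = (K − N₀)/N₀ = (714000 − 10300)/10300 = 68.32.
N(t) = K/(1 + A·e^(−rt)) = 714000/(1 + 68.32×e^(−0.84×4)).
e^(−3.36) = 0.034735; denominator = 1 + 68.32×0.034735 = 3.3731.
N = 714000/3.3731 = 211673.

211700 mussels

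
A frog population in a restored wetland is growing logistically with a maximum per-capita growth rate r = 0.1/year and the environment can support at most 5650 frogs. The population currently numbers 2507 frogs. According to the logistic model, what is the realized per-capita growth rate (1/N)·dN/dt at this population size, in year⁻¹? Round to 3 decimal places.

(1/N)·dN/dt = r(1 − N/K) = 0.1 × (1 − 2507/5650).
= 0.1 × 0.55628 = 0.055628.

0.056 per year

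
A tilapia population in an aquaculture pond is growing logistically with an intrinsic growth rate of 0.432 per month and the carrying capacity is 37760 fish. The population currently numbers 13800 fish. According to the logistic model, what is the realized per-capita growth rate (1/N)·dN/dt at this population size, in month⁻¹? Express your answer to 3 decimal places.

0.274 per month

(1/N)·dN/dt = r(1 − N/K) = 0.432 × (1 − 13800/37760).
= 0.432 × 0.63453 = 0.27412.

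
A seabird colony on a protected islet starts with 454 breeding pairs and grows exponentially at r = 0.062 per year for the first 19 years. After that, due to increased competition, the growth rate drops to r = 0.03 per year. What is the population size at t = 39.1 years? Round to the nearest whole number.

2695 breeding pairs

Phase 1: N(19) = 454·e^(0.062×19) = 454·e^1.178 = 1474.53.
Phase 2 runs for 39.1 − 19 = 20.1 years at r = 0.03.
N(39.1) = 1474.53·e^(0.03×20.1) = 1474.53·e^0.603 = 2694.85.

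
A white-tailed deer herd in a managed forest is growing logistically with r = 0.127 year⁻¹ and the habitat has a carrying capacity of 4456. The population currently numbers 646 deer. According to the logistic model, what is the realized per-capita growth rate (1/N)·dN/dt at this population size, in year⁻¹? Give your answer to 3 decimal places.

0.109 per year

(1/N)·dN/dt = r(1 − N/K) = 0.127 × (1 − 646/4456).
= 0.127 × 0.85503 = 0.10859.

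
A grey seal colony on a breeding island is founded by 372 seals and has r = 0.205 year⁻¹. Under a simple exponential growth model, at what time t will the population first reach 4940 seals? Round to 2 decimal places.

12.62 years

Set N₀·e^(rt) = 4940: e^(0.205·t) = 4940/372 = 13.28.
0.205·t = ln(13.28) = 2.5862, so t = 2.5862/0.205 = 12.616.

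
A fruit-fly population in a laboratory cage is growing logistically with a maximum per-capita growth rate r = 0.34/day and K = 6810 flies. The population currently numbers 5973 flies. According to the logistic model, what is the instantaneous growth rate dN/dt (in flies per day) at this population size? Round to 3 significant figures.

250 flies per day

dN/dt = rN(1 − N/K) = 0.34 × 5973 × (1 − 5973/6810).
1 − 5973/6810 = 0.12291; dN/dt = 0.34 × 5973 × 0.12291 = 249.6.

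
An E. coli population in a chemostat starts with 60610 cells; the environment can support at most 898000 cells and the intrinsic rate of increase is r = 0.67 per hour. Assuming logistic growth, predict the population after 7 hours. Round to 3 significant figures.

A = (K − N₀)/N₀ = (898000 − 60610)/60610 = 13.816.
N(t) = K/(1 + A·e^(−rt)) = 898000/(1 + 13.816×e^(−0.67×7)).
e^(−4.69) = 0.0091867; denominator = 1 + 13.816×0.0091867 = 1.1269.
N = 898000/1.1269 = 796860.

797000 cells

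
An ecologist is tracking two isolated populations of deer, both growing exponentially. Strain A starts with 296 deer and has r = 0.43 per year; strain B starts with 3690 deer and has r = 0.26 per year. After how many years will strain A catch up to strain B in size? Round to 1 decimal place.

14.8 years

Set 296·e^(0.43t) = 3690·e^(0.26t).
e^((0.43 − 0.26)t) = 3690/296 → e^(0.17·t) = 12.466.
0.17·t = ln(12.466) = 2.523, so t = 2.523/0.17 = 14.841.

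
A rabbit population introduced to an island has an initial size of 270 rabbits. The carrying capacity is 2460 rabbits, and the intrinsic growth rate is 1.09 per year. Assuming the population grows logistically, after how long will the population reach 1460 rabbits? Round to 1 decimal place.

A = (K − N₀)/N₀ = (2460 − 270)/270 = 8.1111.
Solve 2460/(1 + 8.1111·e^(−1.09t)) = 1460: 1 + 8.1111·e^(−1.09t) = 1.6849, so e^(−1.09t) = 0.0844436.
−1.09·t = ln(0.0844436) = -2.4717, so t = 2.4717/1.09 = 2.2676.

2.3 years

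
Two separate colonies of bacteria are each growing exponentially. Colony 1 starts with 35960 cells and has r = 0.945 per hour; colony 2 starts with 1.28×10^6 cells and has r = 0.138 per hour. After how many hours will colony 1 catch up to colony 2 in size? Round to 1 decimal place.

4.4 hours

Set 35960·e^(0.945t) = 1.28×10^6·e^(0.138t).
e^((0.945 − 0.138)t) = 1.28×10^6/35960 → e^(0.807·t) = 35.595.
0.807·t = ln(35.595) = 3.5722, so t = 3.5722/0.807 = 4.4265.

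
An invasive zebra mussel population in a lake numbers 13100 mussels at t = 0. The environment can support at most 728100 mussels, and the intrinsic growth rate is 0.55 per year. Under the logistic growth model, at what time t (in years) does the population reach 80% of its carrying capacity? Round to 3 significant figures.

A = (K − N₀)/N₀ = (728100 − 13100)/13100 = 54.58.
Solve 728100/(1 + 54.58·e^(−0.55t)) = 582480: 1 + 54.58·e^(−0.55t) = 1.25, so e^(−0.55t) = 0.00458042.
−0.55·t = ln(0.00458042) = -5.386, so t = 5.386/0.55 = 9.7927.

9.79 years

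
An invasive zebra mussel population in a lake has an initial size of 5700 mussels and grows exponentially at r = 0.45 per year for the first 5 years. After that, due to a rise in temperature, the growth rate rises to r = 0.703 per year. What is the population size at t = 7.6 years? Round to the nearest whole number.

Phase 1: N(5) = 5700·e^(0.45×5) = 5700·e^2.25 = 54080.1.
Phase 2 runs for 7.6 − 5 = 2.6 years at r = 0.703.
N(7.6) = 54080.1·e^(0.703×2.6) = 54080.1·e^1.828 = 336388.

336388 mussels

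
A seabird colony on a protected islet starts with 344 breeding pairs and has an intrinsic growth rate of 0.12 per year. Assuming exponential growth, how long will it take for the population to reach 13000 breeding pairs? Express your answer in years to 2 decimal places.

30.27 years

Set N₀·e^(rt) = 13000: e^(0.12·t) = 13000/344 = 37.791.
0.12·t = ln(37.791) = 3.6321, so t = 3.6321/0.12 = 30.267.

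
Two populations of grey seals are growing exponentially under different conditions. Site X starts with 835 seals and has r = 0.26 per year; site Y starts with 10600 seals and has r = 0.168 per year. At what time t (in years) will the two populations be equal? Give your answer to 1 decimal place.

27.6 years

Set 835·e^(0.26t) = 10600·e^(0.168t).
e^((0.26 − 0.168)t) = 10600/835 → e^(0.092·t) = 12.695.
0.092·t = ln(12.695) = 2.5412, so t = 2.5412/0.092 = 27.621.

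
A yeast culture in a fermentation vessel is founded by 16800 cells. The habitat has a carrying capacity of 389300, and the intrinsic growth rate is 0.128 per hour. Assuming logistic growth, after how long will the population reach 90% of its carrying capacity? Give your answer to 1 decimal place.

A = (K − N₀)/N₀ = (389300 − 16800)/16800 = 22.173.
Solve 389300/(1 + 22.173·e^(−0.128t)) = 350370: 1 + 22.173·e^(−0.128t) = 1.1111, so e^(−0.128t) = 0.00501119.
−0.128·t = ln(0.00501119) = -5.2961, so t = 5.2961/0.128 = 41.376.

41.4 hours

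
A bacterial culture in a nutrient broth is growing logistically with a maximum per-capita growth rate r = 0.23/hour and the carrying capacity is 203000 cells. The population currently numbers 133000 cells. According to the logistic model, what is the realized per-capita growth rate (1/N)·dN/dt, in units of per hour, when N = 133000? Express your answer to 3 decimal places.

0.079 per hour

(1/N)·dN/dt = r(1 − N/K) = 0.23 × (1 − 133000/203000).
= 0.23 × 0.34483 = 0.07931.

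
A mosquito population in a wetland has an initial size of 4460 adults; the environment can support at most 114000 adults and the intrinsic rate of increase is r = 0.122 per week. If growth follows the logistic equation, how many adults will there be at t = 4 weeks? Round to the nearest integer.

A = (K − N₀)/N₀ = (114000 − 4460)/4460 = 24.561.
N(t) = K/(1 + A·e^(−rt)) = 114000/(1 + 24.561×e^(−0.122×4)).
e^(−0.488) = 0.61385; denominator = 1 + 24.561×0.61385 = 16.077.
N = 114000/16.077 = 7091.07.

7091 adults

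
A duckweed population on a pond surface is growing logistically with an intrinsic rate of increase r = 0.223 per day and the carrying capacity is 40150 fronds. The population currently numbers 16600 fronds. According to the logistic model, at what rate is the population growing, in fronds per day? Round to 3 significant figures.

2170 fronds per day

dN/dt = rN(1 − N/K) = 0.223 × 16600 × (1 − 16600/40150).
1 − 16600/40150 = 0.58655; dN/dt = 0.223 × 16600 × 0.58655 = 2171.3.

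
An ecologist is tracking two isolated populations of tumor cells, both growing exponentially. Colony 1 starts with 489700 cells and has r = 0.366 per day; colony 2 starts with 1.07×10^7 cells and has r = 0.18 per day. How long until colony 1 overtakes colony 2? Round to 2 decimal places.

Set 489700·e^(0.366t) = 1.07×10^7·e^(0.18t).
e^((0.366 − 0.18)t) = 1.07×10^7/489700 → e^(0.186·t) = 21.85.
0.186·t = ln(21.85) = 3.0842, so t = 3.0842/0.186 = 16.582.

16.58 days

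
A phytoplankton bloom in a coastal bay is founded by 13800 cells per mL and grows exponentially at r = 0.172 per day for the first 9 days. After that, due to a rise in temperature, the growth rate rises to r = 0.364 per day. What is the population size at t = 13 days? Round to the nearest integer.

Phase 1: N(9) = 13800·e^(0.172×9) = 13800·e^1.548 = 64888.4.
Phase 2 runs for 13 − 9 = 4 days at r = 0.364.
N(13) = 64888.4·e^(0.364×4) = 64888.4·e^1.456 = 278291.

278291 cells per mL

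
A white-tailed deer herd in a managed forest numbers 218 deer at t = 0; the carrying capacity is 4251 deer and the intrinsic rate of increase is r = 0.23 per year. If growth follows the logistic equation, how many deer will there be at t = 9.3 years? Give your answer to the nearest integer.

1337 deer

A = (K − N₀)/N₀ = (4251 − 218)/218 = 18.5.
N(t) = K/(1 + A·e^(−rt)) = 4251/(1 + 18.5×e^(−0.23×9.3)).
e^(−2.139) = 0.11777; denominator = 1 + 18.5×0.11777 = 3.1788.
N = 4251/3.1788 = 1337.3.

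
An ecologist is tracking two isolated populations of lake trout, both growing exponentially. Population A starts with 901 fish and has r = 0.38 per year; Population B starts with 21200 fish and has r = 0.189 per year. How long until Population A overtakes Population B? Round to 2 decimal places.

Set 901·e^(0.38t) = 21200·e^(0.189t).
e^((0.38 − 0.189)t) = 21200/901 → e^(0.191·t) = 23.529.
0.191·t = ln(23.529) = 3.1583, so t = 3.1583/0.191 = 16.535.

16.54 years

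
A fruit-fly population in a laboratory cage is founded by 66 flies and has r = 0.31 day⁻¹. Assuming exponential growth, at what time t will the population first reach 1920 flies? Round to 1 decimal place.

Set N₀·e^(rt) = 1920: e^(0.31·t) = 1920/66 = 29.091.
0.31·t = ln(29.091) = 3.3704, so t = 3.3704/0.31 = 10.872.

10.9 days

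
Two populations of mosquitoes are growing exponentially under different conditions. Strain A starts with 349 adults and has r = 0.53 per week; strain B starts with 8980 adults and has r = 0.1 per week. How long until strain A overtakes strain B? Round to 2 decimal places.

Set 349·e^(0.53t) = 8980·e^(0.1t).
e^((0.53 − 0.1)t) = 8980/349 → e^(0.43·t) = 25.731.
0.43·t = ln(25.731) = 3.2477, so t = 3.2477/0.43 = 7.5528.

7.55 weeks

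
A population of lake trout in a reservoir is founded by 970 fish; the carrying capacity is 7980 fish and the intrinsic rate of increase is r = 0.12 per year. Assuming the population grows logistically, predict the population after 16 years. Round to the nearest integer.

3875 fish

A = (K − N₀)/N₀ = (7980 − 970)/970 = 7.2268.
N(t) = K/(1 + A·e^(−rt)) = 7980/(1 + 7.2268×e^(−0.12×16)).
e^(−1.92) = 0.14661; denominator = 1 + 7.2268×0.14661 = 2.0595.
N = 7980/2.0595 = 3874.73.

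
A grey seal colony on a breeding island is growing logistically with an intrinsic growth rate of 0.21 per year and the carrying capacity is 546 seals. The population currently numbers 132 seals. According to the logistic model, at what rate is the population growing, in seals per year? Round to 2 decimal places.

21.02 seals per year

dN/dt = rN(1 − N/K) = 0.21 × 132 × (1 − 132/546).
1 − 132/546 = 0.75824; dN/dt = 0.21 × 132 × 0.75824 = 21.018.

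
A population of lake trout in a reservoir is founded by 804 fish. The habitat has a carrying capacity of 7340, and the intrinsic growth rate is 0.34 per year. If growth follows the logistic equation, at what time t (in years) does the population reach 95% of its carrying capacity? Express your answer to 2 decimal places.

14.82 years

A = (K − N₀)/N₀ = (7340 − 804)/804 = 8.1294.
Solve 7340/(1 + 8.1294·e^(−0.34t)) = 6973: 1 + 8.1294·e^(−0.34t) = 1.0526, so e^(−0.34t) = 0.00647426.
−0.34·t = ln(0.00647426) = -5.0399, so t = 5.0399/0.34 = 14.823.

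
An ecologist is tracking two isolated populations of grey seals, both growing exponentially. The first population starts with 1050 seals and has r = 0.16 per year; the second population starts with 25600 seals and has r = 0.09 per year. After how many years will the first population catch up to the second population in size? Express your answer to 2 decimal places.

45.63 years

Set 1050·e^(0.16t) = 25600·e^(0.09t).
e^((0.16 − 0.09)t) = 25600/1050 → e^(0.07·t) = 24.381.
0.07·t = ln(24.381) = 3.1938, so t = 3.1938/0.07 = 45.626.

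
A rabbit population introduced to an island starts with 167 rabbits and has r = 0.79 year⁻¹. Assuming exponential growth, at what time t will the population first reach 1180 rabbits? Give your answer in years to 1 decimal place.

Set N₀·e^(rt) = 1180: e^(0.79·t) = 1180/167 = 7.0659.
0.79·t = ln(7.0659) = 1.9553, so t = 1.9553/0.79 = 2.475.

2.5 years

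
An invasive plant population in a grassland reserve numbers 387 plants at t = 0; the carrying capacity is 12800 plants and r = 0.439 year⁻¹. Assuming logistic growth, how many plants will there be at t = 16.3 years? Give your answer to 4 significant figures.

A = (K − N₀)/N₀ = (12800 − 387)/387 = 32.075.
N(t) = K/(1 + A·e^(−rt)) = 12800/(1 + 32.075×e^(−0.439×16.3)).
e^(−7.156) = 0.0007804; denominator = 1 + 32.075×0.0007804 = 1.025.
N = 12800/1.025 = 12487.4.

12490 plants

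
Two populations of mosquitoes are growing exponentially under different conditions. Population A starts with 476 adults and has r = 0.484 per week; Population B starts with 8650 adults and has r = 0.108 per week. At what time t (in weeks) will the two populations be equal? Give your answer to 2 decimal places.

7.71 weeks

Set 476·e^(0.484t) = 8650·e^(0.108t).
e^((0.484 − 0.108)t) = 8650/476 → e^(0.376·t) = 18.172.
0.376·t = ln(18.172) = 2.8999, so t = 2.8999/0.376 = 7.7125.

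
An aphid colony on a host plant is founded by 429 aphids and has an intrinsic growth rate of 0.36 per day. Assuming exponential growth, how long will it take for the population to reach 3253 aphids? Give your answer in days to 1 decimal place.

5.6 days

Set N₀·e^(rt) = 3253: e^(0.36·t) = 3253/429 = 7.5828.
0.36·t = ln(7.5828) = 2.0259, so t = 2.0259/0.36 = 5.6274.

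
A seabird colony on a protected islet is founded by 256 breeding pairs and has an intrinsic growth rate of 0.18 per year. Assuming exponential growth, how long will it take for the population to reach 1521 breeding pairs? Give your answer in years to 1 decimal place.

Set N₀·e^(rt) = 1521: e^(0.18·t) = 1521/256 = 5.9414.
0.18·t = ln(5.9414) = 1.7819, so t = 1.7819/0.18 = 9.8997.

9.9 years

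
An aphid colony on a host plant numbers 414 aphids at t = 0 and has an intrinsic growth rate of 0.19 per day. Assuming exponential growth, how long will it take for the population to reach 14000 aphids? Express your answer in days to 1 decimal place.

Set N₀·e^(rt) = 14000: e^(0.19·t) = 14000/414 = 33.816.
0.19·t = ln(33.816) = 3.5209, so t = 3.5209/0.19 = 18.531.

18.5 days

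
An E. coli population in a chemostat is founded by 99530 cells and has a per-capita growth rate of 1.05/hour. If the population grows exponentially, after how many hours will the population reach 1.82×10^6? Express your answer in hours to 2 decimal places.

2.77 hours

Set N₀·e^(rt) = 1.82×10^6: e^(1.05·t) = 1.82×10^6/99530 = 18.286.
1.05·t = ln(18.286) = 2.9061, so t = 2.9061/1.05 = 2.7677.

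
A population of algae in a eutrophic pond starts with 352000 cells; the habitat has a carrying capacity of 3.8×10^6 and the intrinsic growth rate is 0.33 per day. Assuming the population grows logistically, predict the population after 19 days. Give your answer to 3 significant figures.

A = (K − N₀)/N₀ = (3.8×10^6 − 352000)/352000 = 9.7955.
N(t) = K/(1 + A·e^(−rt)) = 3.8×10^6/(1 + 9.7955×e^(−0.33×19)).
e^(−6.27) = 0.0018922; denominator = 1 + 9.7955×0.0018922 = 1.0185.
N = 3.8×10^6/1.0185 = 3.730848×10^6.

3730000 cells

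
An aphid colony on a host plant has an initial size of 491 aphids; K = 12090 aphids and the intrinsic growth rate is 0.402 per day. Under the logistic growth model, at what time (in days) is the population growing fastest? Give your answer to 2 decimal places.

Logistic growth is fastest at N = K/2 = 6045.
A = (K − N₀)/N₀ = 23.623. Set K/(1 + A·e^(−rt)) = K/2 → A·e^(−rt) = 1.
e^(−0.402t) = 1/23.623 = 0.0423312, so t = ln(23.623)/0.402 = 3.1622/0.402 = 7.8662.

7.87 days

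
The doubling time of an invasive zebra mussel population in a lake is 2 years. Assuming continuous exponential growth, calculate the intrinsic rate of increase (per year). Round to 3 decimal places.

0.347 per year

r = ln(2)/t_d = 0.6931/2 = 0.34657.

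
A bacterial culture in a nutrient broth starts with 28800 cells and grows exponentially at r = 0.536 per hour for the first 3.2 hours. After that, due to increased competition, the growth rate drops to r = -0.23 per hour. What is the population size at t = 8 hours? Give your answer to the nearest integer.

Phase 1: N(3.2) = 28800·e^(0.536×3.2) = 28800·e^1.715 = 160064.
Phase 2 runs for 8 − 3.2 = 4.8 hours at r = -0.23.
N(8) = 160064·e^(-0.23×4.8) = 160064·e^-1.104 = 53068.1.

53068 cells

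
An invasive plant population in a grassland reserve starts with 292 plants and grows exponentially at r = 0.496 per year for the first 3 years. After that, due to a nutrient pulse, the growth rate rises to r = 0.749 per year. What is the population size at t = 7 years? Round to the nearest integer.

Phase 1: N(3) = 292·e^(0.496×3) = 292·e^1.488 = 1293.04.
Phase 2 runs for 7 − 3 = 4 years at r = 0.749.
N(7) = 1293.04·e^(0.749×4) = 1293.04·e^2.996 = 25867.8.

25868 plants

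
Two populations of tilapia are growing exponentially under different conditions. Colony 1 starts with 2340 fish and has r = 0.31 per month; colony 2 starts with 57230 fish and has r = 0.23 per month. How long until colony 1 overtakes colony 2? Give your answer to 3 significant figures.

40.0 months

Set 2340·e^(0.31t) = 57230·e^(0.23t).
e^((0.31 − 0.23)t) = 57230/2340 → e^(0.08·t) = 24.457.
0.08·t = ln(24.457) = 3.1969, so t = 3.1969/0.08 = 39.962.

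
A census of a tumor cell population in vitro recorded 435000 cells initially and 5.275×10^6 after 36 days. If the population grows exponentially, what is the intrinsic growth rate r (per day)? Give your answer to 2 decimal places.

0.07 per day

From N(t) = N₀·e^(rt): e^(r·36) = 5.275×10^6/435000 = 12.126.
r·36 = ln(12.126) = 2.4954, so r = 2.4954/36 = 0.069316.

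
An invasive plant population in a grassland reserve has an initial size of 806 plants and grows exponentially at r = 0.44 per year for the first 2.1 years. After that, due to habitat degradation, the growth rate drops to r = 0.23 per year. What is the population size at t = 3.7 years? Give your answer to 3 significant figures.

2930 plants

Phase 1: N(2.1) = 806·e^(0.44×2.1) = 806·e^0.924 = 2030.59.
Phase 2 runs for 3.7 − 2.1 = 1.6 years at r = 0.23.
N(3.7) = 2030.59·e^(0.23×1.6) = 2030.59·e^0.368 = 2933.89.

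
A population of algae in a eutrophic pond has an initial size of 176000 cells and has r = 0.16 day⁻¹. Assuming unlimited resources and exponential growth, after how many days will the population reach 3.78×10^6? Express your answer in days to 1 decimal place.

19.2 days

Set N₀·e^(rt) = 3.78×10^6: e^(0.16·t) = 3.78×10^6/176000 = 21.477.
0.16·t = ln(21.477) = 3.067, so t = 3.067/0.16 = 19.169.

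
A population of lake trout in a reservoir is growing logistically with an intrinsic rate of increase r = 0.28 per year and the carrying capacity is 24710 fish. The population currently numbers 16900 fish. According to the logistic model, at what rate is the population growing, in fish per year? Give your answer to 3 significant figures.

dN/dt = rN(1 − N/K) = 0.28 × 16900 × (1 − 16900/24710).
1 − 16900/24710 = 0.31607; dN/dt = 0.28 × 16900 × 0.31607 = 1495.6.

1500 fish per year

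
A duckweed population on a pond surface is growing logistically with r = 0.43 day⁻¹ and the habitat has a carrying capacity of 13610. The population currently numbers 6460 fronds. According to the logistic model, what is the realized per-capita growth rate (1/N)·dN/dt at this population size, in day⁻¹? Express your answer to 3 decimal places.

(1/N)·dN/dt = r(1 − N/K) = 0.43 × (1 − 6460/13610).
= 0.43 × 0.52535 = 0.2259.

0.226 per day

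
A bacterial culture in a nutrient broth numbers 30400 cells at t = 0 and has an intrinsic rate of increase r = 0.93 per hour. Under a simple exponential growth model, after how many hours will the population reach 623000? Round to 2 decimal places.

3.25 hours

Set N₀·e^(rt) = 623000: e^(0.93·t) = 623000/30400 = 20.493.
0.93·t = ln(20.493) = 3.0201, so t = 3.0201/0.93 = 3.2474.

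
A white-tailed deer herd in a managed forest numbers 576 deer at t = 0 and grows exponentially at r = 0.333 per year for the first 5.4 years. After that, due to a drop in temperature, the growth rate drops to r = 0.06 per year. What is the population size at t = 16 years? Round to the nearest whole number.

Phase 1: N(5.4) = 576·e^(0.333×5.4) = 576·e^1.798 = 3478.33.
Phase 2 runs for 16 − 5.4 = 10.6 years at r = 0.06.
N(16) = 3478.33·e^(0.06×10.6) = 3478.33·e^0.636 = 6570.25.

6570 deer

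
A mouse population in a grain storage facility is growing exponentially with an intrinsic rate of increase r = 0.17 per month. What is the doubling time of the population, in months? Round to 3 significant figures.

Doubling time t_d = ln(2)/r = 0.6931/0.17 = 4.0773.

4.08 months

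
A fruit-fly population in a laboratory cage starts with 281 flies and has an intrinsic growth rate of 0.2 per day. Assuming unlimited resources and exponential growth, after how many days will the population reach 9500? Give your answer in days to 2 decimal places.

17.60 days

Set N₀·e^(rt) = 9500: e^(0.2·t) = 9500/281 = 33.808.
0.2·t = ln(33.808) = 3.5207, so t = 3.5207/0.2 = 17.603.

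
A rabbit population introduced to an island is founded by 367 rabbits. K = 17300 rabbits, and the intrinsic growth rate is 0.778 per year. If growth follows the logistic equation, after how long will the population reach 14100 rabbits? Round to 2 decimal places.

A = (K − N₀)/N₀ = (17300 − 367)/367 = 46.139.
Solve 17300/(1 + 46.139·e^(−0.778t)) = 14100: 1 + 46.139·e^(−0.778t) = 1.227, so e^(−0.778t) = 0.00491884.
−0.778·t = ln(0.00491884) = -5.3147, so t = 5.3147/0.778 = 6.8312.

6.83 years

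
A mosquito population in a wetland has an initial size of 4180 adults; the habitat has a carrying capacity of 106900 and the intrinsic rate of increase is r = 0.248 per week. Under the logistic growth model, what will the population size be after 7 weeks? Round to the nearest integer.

A = (K − N₀)/N₀ = (106900 − 4180)/4180 = 24.574.
N(t) = K/(1 + A·e^(−rt)) = 106900/(1 + 24.574×e^(−0.248×7)).
e^(−1.736) = 0.17622; denominator = 1 + 24.574×0.17622 = 5.3306.
N = 106900/5.3306 = 20054.2.

20054 adults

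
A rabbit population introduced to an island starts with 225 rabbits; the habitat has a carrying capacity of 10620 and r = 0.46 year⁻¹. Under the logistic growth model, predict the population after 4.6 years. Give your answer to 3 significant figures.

A = (K − N₀)/N₀ = (10620 − 225)/225 = 46.2.
N(t) = K/(1 + A·e^(−rt)) = 10620/(1 + 46.2×e^(−0.46×4.6)).
e^(−2.116) = 0.12051; denominator = 1 + 46.2×0.12051 = 6.5677.
N = 10620/6.5677 = 1617.01.

1620 rabbits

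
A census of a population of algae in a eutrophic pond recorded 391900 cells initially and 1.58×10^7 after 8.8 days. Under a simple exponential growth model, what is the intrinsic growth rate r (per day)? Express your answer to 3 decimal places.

From N(t) = N₀·e^(rt): e^(r·8.8) = 1.58×10^7/391900 = 40.316.
r·8.8 = ln(40.316) = 3.6968, so r = 3.6968/8.8 = 0.42009.

0.420 per day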